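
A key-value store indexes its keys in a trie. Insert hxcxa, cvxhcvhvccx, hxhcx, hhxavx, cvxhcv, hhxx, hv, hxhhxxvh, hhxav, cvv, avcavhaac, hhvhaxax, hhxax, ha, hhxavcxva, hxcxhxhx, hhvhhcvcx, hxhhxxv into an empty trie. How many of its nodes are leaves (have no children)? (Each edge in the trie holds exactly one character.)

Leaves are exactly the stored words that no other stored word extends.
Those words: "avcavhaac", "cvv", "cvxhcvhvccx", "ha", "hhvhaxax", "hhvhhcvcx", "hhxavcxva", "hhxavx", "hhxax", "hhxx", "hv", "hxcxa", "hxcxhxhx", "hxhcx", "hxhhxxvh"
Leaf count: 15

15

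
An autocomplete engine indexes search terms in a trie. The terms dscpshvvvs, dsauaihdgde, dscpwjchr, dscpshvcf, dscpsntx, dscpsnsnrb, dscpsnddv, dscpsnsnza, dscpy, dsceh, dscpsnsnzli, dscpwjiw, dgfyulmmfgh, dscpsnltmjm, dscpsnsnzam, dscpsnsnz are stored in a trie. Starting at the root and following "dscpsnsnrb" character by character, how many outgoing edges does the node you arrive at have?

The children of the "dscpsnsnrb" node are the distinct next characters among strings starting with "dscpsnsnrb".
No stored string extends past "dscpsnsnrb".
That node has 0 child edges.

0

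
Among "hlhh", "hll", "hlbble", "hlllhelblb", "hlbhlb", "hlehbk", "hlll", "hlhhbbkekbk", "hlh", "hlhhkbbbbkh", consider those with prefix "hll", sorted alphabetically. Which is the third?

hlllhelblb

Words with prefix "hll", in lexicographic order: "hll", "hlll", "hlllhelblb"
Position 3: hlllhelblb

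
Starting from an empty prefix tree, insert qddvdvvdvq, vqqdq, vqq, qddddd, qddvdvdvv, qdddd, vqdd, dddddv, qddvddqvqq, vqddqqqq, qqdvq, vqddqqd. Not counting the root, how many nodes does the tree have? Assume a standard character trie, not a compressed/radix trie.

Count nodes per top-level branch (shared prefixes stored once):
  'd'-branch (dddddv): 6 nodes
  'q'-branch (qdddd, qddddd, qddvddqvqq, qddvdvdvv, qddvdvvdvq, qqdvq): 25 nodes
  'v'-branch (vqdd, vqddqqd, vqddqqqq, vqq, vqqdq): 12 nodes
Sum: 43

43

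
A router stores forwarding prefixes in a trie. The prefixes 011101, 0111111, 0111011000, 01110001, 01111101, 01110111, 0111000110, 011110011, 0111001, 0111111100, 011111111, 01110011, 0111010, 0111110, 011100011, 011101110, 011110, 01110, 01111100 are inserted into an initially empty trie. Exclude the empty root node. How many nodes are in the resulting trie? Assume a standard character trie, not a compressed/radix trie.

Trace insertions, counting only characters that open a new branch:
  "011101" → 6 new (0, 1, 1, 1, 0, 1)
  "0111111" → prefix "0111" already present; 3 new (1, 1, 1)
  "0111011000" → prefix "011101" already present; 4 new (1, 0, 0, 0)
  "01110001" → prefix "01110" already present; 3 new (0, 0, 1)
  "01111101" → prefix "011111" already present; 2 new (0, 1)
  "01110111" → prefix "0111011" already present; 1 new (1)
  "0111000110" → prefix "01110001" already present; 2 new (1, 0)
  "011110011" → prefix "01111" already present; 4 new (0, 0, 1, 1)
  "0111001" → prefix "011100" already present; 1 new (1)
  "0111111100" → prefix "0111111" already present; 3 new (1, 0, 0)
  "011111111" → prefix "01111111" already present; 1 new (1)
  "01110011" → prefix "0111001" already present; 1 new (1)
  "0111010" → prefix "011101" already present; 1 new (0)
  "0111110" → prefix "0111110" already present; 0 new (none)
  "011100011" → prefix "011100011" already present; 0 new (none)
  "011101110" → prefix "01110111" already present; 1 new (0)
  "011110" → prefix "011110" already present; 0 new (none)
  "01110" → prefix "01110" already present; 0 new (none)
  "01111100" → prefix "0111110" already present; 1 new (0)
Total nodes = 6 + 3 + 4 + 3 + 2 + 1 + 2 + 4 + 1 + 3 + 1 + 1 + 1 + 0 + 0 + 1 + 0 + 0 + 1 = 34

34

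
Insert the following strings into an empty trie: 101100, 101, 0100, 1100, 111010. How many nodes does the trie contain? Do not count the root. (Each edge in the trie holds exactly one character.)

17

Trie structure (* marks end of a word):
(root)
├─ 0
│  └─ 1
│     └─ 0
│        └─ 0 *
└─ 1
   ├─ 0
   │  └─ 1 *
   │     └─ 1
   │        └─ 0
   │           └─ 0 *
   └─ 1
      ├─ 0
      │  └─ 0 *
      └─ 1
         └─ 0
            └─ 1
               └─ 0 *
Counting every labelled node above: 17.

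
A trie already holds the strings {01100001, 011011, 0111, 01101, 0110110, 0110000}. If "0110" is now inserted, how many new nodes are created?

"0110" is already a full path in the trie; only an end-marker is added.
No new nodes are needed: 0.

0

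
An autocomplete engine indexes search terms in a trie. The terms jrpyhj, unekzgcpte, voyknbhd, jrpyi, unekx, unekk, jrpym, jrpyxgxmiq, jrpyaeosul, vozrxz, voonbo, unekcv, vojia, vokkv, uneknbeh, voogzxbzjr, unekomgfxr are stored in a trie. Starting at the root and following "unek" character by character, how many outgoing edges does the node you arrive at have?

6

Follow the path "unek" to its node, then look at its outgoing edges.
Characters that immediately follow "unek" among the stored strings: {c, k, n, o, x, z}.
That node has 6 child edges.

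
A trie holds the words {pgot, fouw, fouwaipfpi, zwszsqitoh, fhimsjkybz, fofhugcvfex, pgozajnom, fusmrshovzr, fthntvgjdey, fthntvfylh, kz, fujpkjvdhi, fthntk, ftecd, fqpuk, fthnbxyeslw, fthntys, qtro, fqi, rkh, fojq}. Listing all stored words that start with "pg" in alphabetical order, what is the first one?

pgot

DFS of the "pg" subtree visits, in order: "pgot", "pgozajnom"
The 1st is pgot.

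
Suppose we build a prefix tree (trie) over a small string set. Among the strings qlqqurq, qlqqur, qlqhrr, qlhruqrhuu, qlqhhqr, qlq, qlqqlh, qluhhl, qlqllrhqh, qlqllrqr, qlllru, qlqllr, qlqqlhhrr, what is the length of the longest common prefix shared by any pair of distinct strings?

6

Look for the deepest trie node that still has at least two words in its subtree.
e.g. "qlqllr" and "qlqllrhqh" share the prefix "qlqllr" of length 6; no pair shares a longer one.
Longest shared-prefix length: 6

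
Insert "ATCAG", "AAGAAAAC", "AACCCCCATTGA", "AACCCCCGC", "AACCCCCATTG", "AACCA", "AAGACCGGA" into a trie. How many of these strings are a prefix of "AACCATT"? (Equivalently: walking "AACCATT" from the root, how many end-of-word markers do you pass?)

1

Check each prefix of "AACCATT" against the stored set — each match is an end-marker on the path.
Prefixes of the query that are stored words: "AACCA"
Count: 1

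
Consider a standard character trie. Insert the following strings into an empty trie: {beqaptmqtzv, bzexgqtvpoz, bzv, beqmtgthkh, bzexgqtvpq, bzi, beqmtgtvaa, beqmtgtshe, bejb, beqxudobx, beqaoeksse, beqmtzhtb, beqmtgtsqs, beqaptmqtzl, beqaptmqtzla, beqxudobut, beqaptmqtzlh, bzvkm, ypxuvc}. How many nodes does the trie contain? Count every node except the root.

Count nodes per top-level branch (shared prefixes stored once):
  'b'-branch (bejb, beqaoeksse, beqaptmqtzl, beqaptmqtzla, beqaptmqtzlh, beqaptmqtzv, beqmtgthkh, beqmtgtshe, beqmtgtsqs, beqmtgtvaa, beqmtzhtb, beqxudobut, beqxudobx, bzexgqtvpoz, bzexgqtvpq, bzi, bzv, bzvkm): 64 nodes
  'y'-branch (ypxuvc): 6 nodes
Sum: 70

70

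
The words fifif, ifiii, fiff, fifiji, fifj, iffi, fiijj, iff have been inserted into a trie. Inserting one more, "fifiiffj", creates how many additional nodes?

4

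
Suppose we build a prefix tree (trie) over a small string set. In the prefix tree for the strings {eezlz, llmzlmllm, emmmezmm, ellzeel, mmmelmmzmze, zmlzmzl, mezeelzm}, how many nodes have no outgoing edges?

7

A leaf is a node with no children — equivalently, the end of a word that is not a proper prefix of any other stored word.
Those words: "eezlz", "ellzeel", "emmmezmm", "llmzlmllm", "mezeelzm", "mmmelmmzmze", "zmlzmzl"
Leaf count: 7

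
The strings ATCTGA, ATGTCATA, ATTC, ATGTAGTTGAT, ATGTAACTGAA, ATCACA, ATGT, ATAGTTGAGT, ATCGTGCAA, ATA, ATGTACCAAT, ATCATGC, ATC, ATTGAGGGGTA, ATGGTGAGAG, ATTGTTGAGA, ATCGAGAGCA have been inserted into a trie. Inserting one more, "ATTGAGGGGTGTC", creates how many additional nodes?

"ATTGAGGGGT" is already a path in the trie; the remaining "GTC" must be added.
Each of the 3 remaining characters creates one node.

3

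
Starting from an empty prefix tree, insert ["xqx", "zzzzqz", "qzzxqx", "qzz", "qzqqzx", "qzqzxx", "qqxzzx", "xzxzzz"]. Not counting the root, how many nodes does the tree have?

Trace insertions, counting only characters that open a new branch:
  "xqx" → 3 new (x, q, x)
  "zzzzqz" → 6 new (z, z, z, z, q, z)
  "qzzxqx" → 6 new (q, z, z, x, q, x)
  "qzz" → prefix "qzz" already present; 0 new (none)
  "qzqqzx" → prefix "qz" already present; 4 new (q, q, z, x)
  "qzqzxx" → prefix "qzq" already present; 3 new (z, x, x)
  "qqxzzx" → prefix "q" already present; 5 new (q, x, z, z, x)
  "xzxzzz" → prefix "x" already present; 5 new (z, x, z, z, z)
Total nodes = 3 + 6 + 6 + 0 + 4 + 3 + 5 + 5 = 32

32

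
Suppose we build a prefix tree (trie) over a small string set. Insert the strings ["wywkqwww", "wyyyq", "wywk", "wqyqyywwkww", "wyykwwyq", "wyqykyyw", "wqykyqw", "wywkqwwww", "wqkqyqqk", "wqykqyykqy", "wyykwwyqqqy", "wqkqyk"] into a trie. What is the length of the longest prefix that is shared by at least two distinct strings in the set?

8

Look for the deepest trie node that still has at least two words in its subtree.
e.g. "wywkqwww" and "wywkqwwww" share the prefix "wywkqwww" of length 8; no pair shares a longer one.
Longest shared-prefix length: 8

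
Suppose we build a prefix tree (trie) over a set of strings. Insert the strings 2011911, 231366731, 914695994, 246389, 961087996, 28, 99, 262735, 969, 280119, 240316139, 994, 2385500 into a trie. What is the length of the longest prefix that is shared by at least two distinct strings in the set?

Look for the deepest trie node that still has at least two words in its subtree.
e.g. "231366731" and "2385500" share the prefix "23" of length 2; no pair shares a longer one.
Longest shared-prefix length: 2

2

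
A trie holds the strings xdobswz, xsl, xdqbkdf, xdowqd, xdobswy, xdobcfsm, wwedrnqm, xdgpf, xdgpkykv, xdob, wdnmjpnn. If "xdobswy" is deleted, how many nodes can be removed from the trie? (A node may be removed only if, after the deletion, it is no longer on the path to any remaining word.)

1

After clearing the end-marker at "xdobswy", prune upward until reaching a node still needed by another word.
The suffix "y" (1 node) is used only by "xdobswy"; the node for "xdobsw" still has the child "z", so pruning stops there.
Nodes removed: 1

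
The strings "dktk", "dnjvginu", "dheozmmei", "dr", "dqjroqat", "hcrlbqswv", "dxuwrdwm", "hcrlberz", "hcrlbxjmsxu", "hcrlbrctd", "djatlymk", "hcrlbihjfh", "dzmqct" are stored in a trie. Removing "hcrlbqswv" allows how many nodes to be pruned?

After clearing the end-marker at "hcrlbqswv", prune upward until reaching a node still needed by another word.
The suffix "qswv" (4 nodes) is used only by "hcrlbqswv"; the node for "hcrlb" still has the child "e", so pruning stops there.
Nodes removed: 4

4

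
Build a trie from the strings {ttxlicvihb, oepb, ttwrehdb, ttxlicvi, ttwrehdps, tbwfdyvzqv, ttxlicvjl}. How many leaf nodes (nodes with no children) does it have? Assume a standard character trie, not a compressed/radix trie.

6

A leaf is a node with no children — equivalently, the end of a word that is not a proper prefix of any other stored word.
Those words: "oepb", "tbwfdyvzqv", "ttwrehdb", "ttwrehdps", "ttxlicvihb", "ttxlicvjl"
Leaf count: 6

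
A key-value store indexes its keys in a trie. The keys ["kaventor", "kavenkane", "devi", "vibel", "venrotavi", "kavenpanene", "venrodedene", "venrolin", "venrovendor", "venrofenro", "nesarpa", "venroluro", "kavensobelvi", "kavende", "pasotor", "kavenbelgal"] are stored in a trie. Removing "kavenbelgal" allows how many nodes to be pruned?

6

After clearing the end-marker at "kavenbelgal", prune upward until reaching a node still needed by another word.
The suffix "belgal" (6 nodes) is used only by "kavenbelgal"; the node for "kaven" still has the child "t", so pruning stops there.
Nodes removed: 6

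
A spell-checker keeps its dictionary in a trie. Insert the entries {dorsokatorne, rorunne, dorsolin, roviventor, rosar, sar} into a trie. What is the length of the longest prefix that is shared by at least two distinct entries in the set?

5

Equivalently: take the maximum, over all pairs, of their longest common prefix length.
"dorsokatorne" and "dorsolin" agree on "dorso" (5 characters) before diverging; nothing deeper is shared.
Longest shared-prefix length: 5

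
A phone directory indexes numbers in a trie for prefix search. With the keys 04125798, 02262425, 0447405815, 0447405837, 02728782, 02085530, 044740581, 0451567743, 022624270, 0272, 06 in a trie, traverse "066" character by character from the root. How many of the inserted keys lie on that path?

1

Traverse "066" character by character; count nodes along the way that are marked as word ends.
Prefixes of the query that are stored words: "06"
Count: 1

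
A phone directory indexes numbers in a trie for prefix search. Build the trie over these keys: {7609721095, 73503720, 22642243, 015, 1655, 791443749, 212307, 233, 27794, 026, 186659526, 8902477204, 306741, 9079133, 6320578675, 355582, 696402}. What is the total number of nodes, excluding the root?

104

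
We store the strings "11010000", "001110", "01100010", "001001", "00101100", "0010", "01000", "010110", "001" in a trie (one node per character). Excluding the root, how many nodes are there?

34

Count nodes per top-level branch (shared prefixes stored once):
  '0'-branch (001, 0010, 001001, 00101100, 001110, 01000, 010110, 01100010): 26 nodes
  '1'-branch (11010000): 8 nodes
Sum: 34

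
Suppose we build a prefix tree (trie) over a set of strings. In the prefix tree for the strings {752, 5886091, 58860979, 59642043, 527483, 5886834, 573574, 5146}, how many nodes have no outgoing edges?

A leaf is a node with no children — equivalently, the end of a word that is not a proper prefix of any other stored word.
Those words: "5146", "527483", "573574", "5886091", "58860979", "5886834", "59642043", "752"
Leaf count: 8

8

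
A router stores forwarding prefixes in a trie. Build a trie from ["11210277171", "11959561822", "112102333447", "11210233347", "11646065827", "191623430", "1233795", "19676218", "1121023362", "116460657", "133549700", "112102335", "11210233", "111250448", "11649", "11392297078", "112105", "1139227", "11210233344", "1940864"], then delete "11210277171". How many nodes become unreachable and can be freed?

A node on "11210277171"'s path can go only if nothing else ends at it or branches off below it.
The suffix "77171" (5 nodes) is used only by "11210277171"; the node for "112102" still has the child "3", so pruning stops there.
Nodes removed: 5

5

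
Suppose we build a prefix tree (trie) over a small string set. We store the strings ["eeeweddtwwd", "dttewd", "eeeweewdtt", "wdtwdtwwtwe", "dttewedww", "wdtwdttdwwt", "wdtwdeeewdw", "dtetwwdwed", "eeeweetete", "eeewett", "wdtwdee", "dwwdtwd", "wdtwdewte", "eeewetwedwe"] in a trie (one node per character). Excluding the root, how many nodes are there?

76

For each word, the new-node count is its length minus the longest prefix already in the trie:
  "eeeweddtwwd" → 11 new (e, e, e, w, e, d, d, t, w, w, d)
  "dttewd" → 6 new (d, t, t, e, w, d)
  "eeeweewdtt" → prefix "eeewe" already present; 5 new (e, w, d, t, t)
  "wdtwdtwwtwe" → 11 new (w, d, t, w, d, t, w, w, t, w, e)
  "dttewedww" → prefix "dttew" already present; 4 new (e, d, w, w)
  "wdtwdttdwwt" → prefix "wdtwdt" already present; 5 new (t, d, w, w, t)
  "wdtwdeeewdw" → prefix "wdtwd" already present; 6 new (e, e, e, w, d, w)
  "dtetwwdwed" → prefix "dt" already present; 8 new (e, t, w, w, d, w, e, d)
  "eeeweetete" → prefix "eeewee" already present; 4 new (t, e, t, e)
  "eeewett" → prefix "eeewe" already present; 2 new (t, t)
  "wdtwdee" → prefix "wdtwdee" already present; 0 new (none)
  "dwwdtwd" → prefix "d" already present; 6 new (w, w, d, t, w, d)
  "wdtwdewte" → prefix "wdtwde" already present; 3 new (w, t, e)
  "eeewetwedwe" → prefix "eeewet" already present; 5 new (w, e, d, w, e)
Total nodes = 11 + 6 + 5 + 11 + 4 + 5 + 6 + 8 + 4 + 2 + 0 + 6 + 3 + 5 = 76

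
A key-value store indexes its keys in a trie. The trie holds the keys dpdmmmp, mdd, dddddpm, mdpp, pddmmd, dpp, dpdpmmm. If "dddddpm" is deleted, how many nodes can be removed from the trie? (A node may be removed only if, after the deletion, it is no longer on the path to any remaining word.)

6

Walk "dddddpm" from the leaf back toward the root, removing each node that no remaining word uses.
The suffix "ddddpm" (6 nodes) is used only by "dddddpm"; the node for "d" still has the child "p", so pruning stops there.
Nodes removed: 6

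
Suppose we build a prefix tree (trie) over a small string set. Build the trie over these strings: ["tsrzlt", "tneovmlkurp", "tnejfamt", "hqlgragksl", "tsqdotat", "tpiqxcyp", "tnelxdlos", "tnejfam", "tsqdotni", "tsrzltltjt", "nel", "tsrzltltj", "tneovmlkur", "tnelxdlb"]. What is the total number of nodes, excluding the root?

60

For each word, the new-node count is its length minus the longest prefix already in the trie:
  "tsrzlt" → 6 new (t, s, r, z, l, t)
  "tneovmlkurp" → prefix "t" already present; 10 new (n, e, o, v, m, l, k, u, r, p)
  "tnejfamt" → prefix "tne" already present; 5 new (j, f, a, m, t)
  "hqlgragksl" → 10 new (h, q, l, g, r, a, g, k, s, l)
  "tsqdotat" → prefix "ts" already present; 6 new (q, d, o, t, a, t)
  "tpiqxcyp" → prefix "t" already present; 7 new (p, i, q, x, c, y, p)
  "tnelxdlos" → prefix "tne" already present; 6 new (l, x, d, l, o, s)
  "tnejfam" → prefix "tnejfam" already present; 0 new (none)
  "tsqdotni" → prefix "tsqdot" already present; 2 new (n, i)
  "tsrzltltjt" → prefix "tsrzlt" already present; 4 new (l, t, j, t)
  "nel" → 3 new (n, e, l)
  "tsrzltltj" → prefix "tsrzltltj" already present; 0 new (none)
  "tneovmlkur" → prefix "tneovmlkur" already present; 0 new (none)
  "tnelxdlb" → prefix "tnelxdl" already present; 1 new (b)
Total nodes = 6 + 10 + 5 + 10 + 6 + 7 + 6 + 0 + 2 + 4 + 3 + 0 + 0 + 1 = 60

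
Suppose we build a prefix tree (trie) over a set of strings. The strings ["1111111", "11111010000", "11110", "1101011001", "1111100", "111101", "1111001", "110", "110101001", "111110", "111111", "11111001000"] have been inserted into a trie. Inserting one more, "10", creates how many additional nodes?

1

Walking "10" from the root, the first 1 characters ("1") follow existing edges; "0" is the first miss.
Each of the 1 remaining characters creates one node.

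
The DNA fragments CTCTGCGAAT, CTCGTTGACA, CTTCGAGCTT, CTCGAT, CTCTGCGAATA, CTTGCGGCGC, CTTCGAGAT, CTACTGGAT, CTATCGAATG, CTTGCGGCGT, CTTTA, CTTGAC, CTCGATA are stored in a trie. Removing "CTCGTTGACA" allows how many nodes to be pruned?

6

Walk "CTCGTTGACA" from the leaf back toward the root, removing each node that no remaining word uses.
The suffix "TTGACA" (6 nodes) is used only by "CTCGTTGACA"; the node for "CTCG" still has the child "A", so pruning stops there.
Nodes removed: 6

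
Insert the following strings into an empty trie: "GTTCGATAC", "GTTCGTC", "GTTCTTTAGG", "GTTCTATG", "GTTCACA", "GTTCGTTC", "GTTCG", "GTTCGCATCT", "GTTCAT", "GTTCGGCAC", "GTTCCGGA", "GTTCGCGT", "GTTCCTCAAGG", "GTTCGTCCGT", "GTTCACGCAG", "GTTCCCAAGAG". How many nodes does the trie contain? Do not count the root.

For each word, the new-node count is its length minus the longest prefix already in the trie:
  "GTTCGATAC" → 9 new (G, T, T, C, G, A, T, A, C)
  "GTTCGTC" → prefix "GTTCG" already present; 2 new (T, C)
  "GTTCTTTAGG" → prefix "GTTC" already present; 6 new (T, T, T, A, G, G)
  "GTTCTATG" → prefix "GTTCT" already present; 3 new (A, T, G)
  "GTTCACA" → prefix "GTTC" already present; 3 new (A, C, A)
  "GTTCGTTC" → prefix "GTTCGT" already present; 2 new (T, C)
  "GTTCG" → prefix "GTTCG" already present; 0 new (none)
  "GTTCGCATCT" → prefix "GTTCG" already present; 5 new (C, A, T, C, T)
  "GTTCAT" → prefix "GTTCA" already present; 1 new (T)
  "GTTCGGCAC" → prefix "GTTCG" already present; 4 new (G, C, A, C)
  "GTTCCGGA" → prefix "GTTC" already present; 4 new (C, G, G, A)
  "GTTCGCGT" → prefix "GTTCGC" already present; 2 new (G, T)
  "GTTCCTCAAGG" → prefix "GTTCC" already present; 6 new (T, C, A, A, G, G)
  "GTTCGTCCGT" → prefix "GTTCGTC" already present; 3 new (C, G, T)
  "GTTCACGCAG" → prefix "GTTCAC" already present; 4 new (G, C, A, G)
  "GTTCCCAAGAG" → prefix "GTTCC" already present; 6 new (C, A, A, G, A, G)
Total nodes = 9 + 2 + 6 + 3 + 3 + 2 + 0 + 5 + 1 + 4 + 4 + 2 + 6 + 3 + 4 + 6 = 60

60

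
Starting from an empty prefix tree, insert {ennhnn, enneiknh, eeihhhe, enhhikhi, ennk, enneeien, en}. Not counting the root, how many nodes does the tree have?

Trace insertions, counting only characters that open a new branch:
  "ennhnn" → 6 new (e, n, n, h, n, n)
  "enneiknh" → prefix "enn" already present; 5 new (e, i, k, n, h)
  "eeihhhe" → prefix "e" already present; 6 new (e, i, h, h, h, e)
  "enhhikhi" → prefix "en" already present; 6 new (h, h, i, k, h, i)
  "ennk" → prefix "enn" already present; 1 new (k)
  "enneeien" → prefix "enne" already present; 4 new (e, i, e, n)
  "en" → prefix "en" already present; 0 new (none)
Total nodes = 6 + 5 + 6 + 6 + 1 + 4 + 0 = 28

28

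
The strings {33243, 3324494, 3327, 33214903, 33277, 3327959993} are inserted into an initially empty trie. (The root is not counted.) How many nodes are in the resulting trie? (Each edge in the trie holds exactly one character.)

Trie structure (* marks end of a word):
(root)
└─ 3
   └─ 3
      └─ 2
         ├─ 1
         │  └─ 4
         │     └─ 9
         │        └─ 0
         │           └─ 3 *
         ├─ 4
         │  ├─ 3 *
         │  └─ 4
         │     └─ 9
         │        └─ 4 *
         └─ 7 *
            ├─ 7 *
            └─ 9
               └─ 5
                  └─ 9
                     └─ 9
                        └─ 9
                           └─ 3 *
Counting every labelled node above: 21.

21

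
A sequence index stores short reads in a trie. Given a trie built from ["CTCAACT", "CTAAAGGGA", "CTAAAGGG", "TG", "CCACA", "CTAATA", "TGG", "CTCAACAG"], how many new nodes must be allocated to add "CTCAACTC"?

1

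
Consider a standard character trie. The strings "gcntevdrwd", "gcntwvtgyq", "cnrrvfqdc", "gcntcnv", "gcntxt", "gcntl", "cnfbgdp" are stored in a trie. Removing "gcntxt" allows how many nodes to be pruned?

2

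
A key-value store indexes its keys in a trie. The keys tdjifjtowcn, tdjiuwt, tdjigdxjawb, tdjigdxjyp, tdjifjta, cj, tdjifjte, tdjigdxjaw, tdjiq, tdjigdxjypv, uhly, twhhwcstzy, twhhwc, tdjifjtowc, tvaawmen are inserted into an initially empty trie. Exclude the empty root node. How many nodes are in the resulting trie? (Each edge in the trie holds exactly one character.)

49

Trace insertions, counting only characters that open a new branch:
  "tdjifjtowcn" → 11 new (t, d, j, i, f, j, t, o, w, c, n)
  "tdjiuwt" → prefix "tdji" already present; 3 new (u, w, t)
  "tdjigdxjawb" → prefix "tdji" already present; 7 new (g, d, x, j, a, w, b)
  "tdjigdxjyp" → prefix "tdjigdxj" already present; 2 new (y, p)
  "tdjifjta" → prefix "tdjifjt" already present; 1 new (a)
  "cj" → 2 new (c, j)
  "tdjifjte" → prefix "tdjifjt" already present; 1 new (e)
  "tdjigdxjaw" → prefix "tdjigdxjaw" already present; 0 new (none)
  "tdjiq" → prefix "tdji" already present; 1 new (q)
  "tdjigdxjypv" → prefix "tdjigdxjyp" already present; 1 new (v)
  "uhly" → 4 new (u, h, l, y)
  "twhhwcstzy" → prefix "t" already present; 9 new (w, h, h, w, c, s, t, z, y)
  "twhhwc" → prefix "twhhwc" already present; 0 new (none)
  "tdjifjtowc" → prefix "tdjifjtowc" already present; 0 new (none)
  "tvaawmen" → prefix "t" already present; 7 new (v, a, a, w, m, e, n)
Total nodes = 11 + 3 + 7 + 2 + 1 + 2 + 1 + 0 + 1 + 1 + 4 + 9 + 0 + 0 + 7 = 49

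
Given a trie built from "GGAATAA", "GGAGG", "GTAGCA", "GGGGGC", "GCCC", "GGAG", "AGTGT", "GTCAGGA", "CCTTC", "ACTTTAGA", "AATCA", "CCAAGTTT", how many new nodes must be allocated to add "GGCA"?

"GG" is already a path in the trie; the remaining "CA" must be added.
So 4 − 2 = 2 new nodes.

2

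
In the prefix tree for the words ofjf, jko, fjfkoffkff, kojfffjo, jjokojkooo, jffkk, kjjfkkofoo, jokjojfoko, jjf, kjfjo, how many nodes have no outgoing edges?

10

Leaves are exactly the stored words that no other stored word extends.
Those words: "fjfkoffkff", "jffkk", "jjf", "jjokojkooo", "jko", "jokjojfoko", "kjfjo", "kjjfkkofoo", "kojfffjo", "ofjf"
Leaf count: 10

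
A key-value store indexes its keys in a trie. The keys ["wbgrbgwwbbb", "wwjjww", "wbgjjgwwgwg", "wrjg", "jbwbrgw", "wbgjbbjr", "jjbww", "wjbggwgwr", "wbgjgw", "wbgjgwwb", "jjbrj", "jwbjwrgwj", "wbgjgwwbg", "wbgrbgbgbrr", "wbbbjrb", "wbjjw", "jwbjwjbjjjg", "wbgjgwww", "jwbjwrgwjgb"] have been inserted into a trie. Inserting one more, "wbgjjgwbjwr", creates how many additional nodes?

4

"wbgjjgw" is already a path in the trie; the remaining "bjwr" must be added.
So 11 − 7 = 4 new nodes.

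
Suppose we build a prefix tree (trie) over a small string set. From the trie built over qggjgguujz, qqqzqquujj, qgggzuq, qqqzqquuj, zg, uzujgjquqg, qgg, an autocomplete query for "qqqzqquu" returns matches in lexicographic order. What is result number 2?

Words with prefix "qqqzqquu", in lexicographic order: "qqqzqquuj", "qqqzqquujj"
Position 2: qqqzqquujj

qqqzqquujj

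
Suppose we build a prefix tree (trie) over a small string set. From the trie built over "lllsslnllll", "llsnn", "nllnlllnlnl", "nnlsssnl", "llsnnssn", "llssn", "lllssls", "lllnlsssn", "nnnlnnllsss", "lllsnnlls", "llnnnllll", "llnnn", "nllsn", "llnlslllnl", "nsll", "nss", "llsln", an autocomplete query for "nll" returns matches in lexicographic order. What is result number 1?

nllnlllnlnl

Filter for "nll…" and sort: "nllnlllnlnl", "nllsn"
Position 1: nllnlllnlnl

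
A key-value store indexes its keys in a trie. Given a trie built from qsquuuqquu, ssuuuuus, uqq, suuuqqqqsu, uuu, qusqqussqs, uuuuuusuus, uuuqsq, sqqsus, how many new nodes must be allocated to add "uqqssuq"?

"uqq" is already a path in the trie; the remaining "ssuq" must be added.
So 7 − 3 = 4 new nodes.

4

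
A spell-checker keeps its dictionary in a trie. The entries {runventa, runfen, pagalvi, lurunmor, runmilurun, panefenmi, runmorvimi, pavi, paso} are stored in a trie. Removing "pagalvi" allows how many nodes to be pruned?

A node on "pagalvi"'s path can go only if nothing else ends at it or branches off below it.
The suffix "galvi" (5 nodes) is used only by "pagalvi"; the node for "pa" still has the child "n", so pruning stops there.
Nodes removed: 5

5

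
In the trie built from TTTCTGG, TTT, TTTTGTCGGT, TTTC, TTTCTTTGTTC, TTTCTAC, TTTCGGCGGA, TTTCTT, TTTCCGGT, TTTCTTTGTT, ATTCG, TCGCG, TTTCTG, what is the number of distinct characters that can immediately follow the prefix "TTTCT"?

3

Follow the path "TTTCT" to its node, then look at its outgoing edges.
Distinct next characters after "TTTCT": A, G, T.
That node has 3 child edges.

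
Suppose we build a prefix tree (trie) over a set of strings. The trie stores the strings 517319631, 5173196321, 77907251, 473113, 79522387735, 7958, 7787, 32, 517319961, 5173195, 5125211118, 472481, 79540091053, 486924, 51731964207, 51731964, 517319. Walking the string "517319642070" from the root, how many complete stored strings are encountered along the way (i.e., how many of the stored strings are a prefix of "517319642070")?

Walk "517319642070" from the root; an end-of-word marker is hit whenever a stored word is a prefix of "517319642070".
Prefixes of the query that are stored words: "517319", "51731964", "51731964207"
Count: 3

3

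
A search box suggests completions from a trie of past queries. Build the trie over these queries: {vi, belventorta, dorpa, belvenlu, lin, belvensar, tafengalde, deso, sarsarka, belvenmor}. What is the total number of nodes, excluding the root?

Insert word by word; a character creates a node only if that edge doesn't already exist:
  "vi" → 2 new (v, i)
  "belventorta" → 11 new (b, e, l, v, e, n, t, o, r, t, a)
  "dorpa" → 5 new (d, o, r, p, a)
  "belvenlu" → prefix "belven" already present; 2 new (l, u)
  "lin" → 3 new (l, i, n)
  "belvensar" → prefix "belven" already present; 3 new (s, a, r)
  "tafengalde" → 10 new (t, a, f, e, n, g, a, l, d, e)
  "deso" → prefix "d" already present; 3 new (e, s, o)
  "sarsarka" → 8 new (s, a, r, s, a, r, k, a)
  "belvenmor" → prefix "belven" already present; 3 new (m, o, r)
Total nodes = 2 + 11 + 5 + 2 + 3 + 3 + 10 + 3 + 8 + 3 = 50

50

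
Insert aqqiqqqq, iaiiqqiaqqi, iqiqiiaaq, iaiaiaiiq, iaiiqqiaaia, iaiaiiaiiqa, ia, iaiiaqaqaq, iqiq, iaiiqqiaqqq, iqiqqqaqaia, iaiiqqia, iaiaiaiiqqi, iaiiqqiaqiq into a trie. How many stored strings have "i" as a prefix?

13

Walk to "i"; the words in its subtree are exactly those with that prefix.
Matches: "ia", "iaiaiaiiq", "iaiaiaiiqqi", "iaiaiiaiiqa", "iaiiaqaqaq", "iaiiqqia", "iaiiqqiaaia", "iaiiqqiaqiq", "iaiiqqiaqqi", "iaiiqqiaqqq", "iqiq", "iqiqiiaaq", "iqiqqqaqaia"
Count: 13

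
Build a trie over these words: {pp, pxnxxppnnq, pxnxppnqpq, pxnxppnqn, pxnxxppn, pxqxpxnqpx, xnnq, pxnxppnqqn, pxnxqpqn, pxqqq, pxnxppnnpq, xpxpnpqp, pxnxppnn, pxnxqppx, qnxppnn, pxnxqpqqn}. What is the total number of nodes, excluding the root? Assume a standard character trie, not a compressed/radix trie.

For each word, the new-node count is its length minus the longest prefix already in the trie:
  "pp" → 2 new (p, p)
  "pxnxxppnnq" → prefix "p" already present; 9 new (x, n, x, x, p, p, n, n, q)
  "pxnxppnqpq" → prefix "pxnx" already present; 6 new (p, p, n, q, p, q)
  "pxnxppnqn" → prefix "pxnxppnq" already present; 1 new (n)
  "pxnxxppn" → prefix "pxnxxppn" already present; 0 new (none)
  "pxqxpxnqpx" → prefix "px" already present; 8 new (q, x, p, x, n, q, p, x)
  "xnnq" → 4 new (x, n, n, q)
  "pxnxppnqqn" → prefix "pxnxppnq" already present; 2 new (q, n)
  "pxnxqpqn" → prefix "pxnx" already present; 4 new (q, p, q, n)
  "pxqqq" → prefix "pxq" already present; 2 new (q, q)
  "pxnxppnnpq" → prefix "pxnxppn" already present; 3 new (n, p, q)
  "xpxpnpqp" → prefix "x" already present; 7 new (p, x, p, n, p, q, p)
  "pxnxppnn" → prefix "pxnxppnn" already present; 0 new (none)
  "pxnxqppx" → prefix "pxnxqp" already present; 2 new (p, x)
  "qnxppnn" → 7 new (q, n, x, p, p, n, n)
  "pxnxqpqqn" → prefix "pxnxqpq" already present; 2 new (q, n)
Total nodes = 2 + 9 + 6 + 1 + 0 + 8 + 4 + 2 + 4 + 2 + 3 + 7 + 0 + 2 + 7 + 2 = 59

59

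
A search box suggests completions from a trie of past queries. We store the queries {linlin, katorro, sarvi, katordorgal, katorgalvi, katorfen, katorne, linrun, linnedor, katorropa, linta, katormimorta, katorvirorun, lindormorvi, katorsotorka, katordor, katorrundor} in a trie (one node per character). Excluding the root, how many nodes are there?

Count nodes per top-level branch (shared prefixes stored once):
  'k'-branch (katordor, katordorgal, katorfen, katorgalvi, katormimorta, katorne, katorro, katorropa, katorrundor, katorsotorka, katorvirorun): 51 nodes
  'l'-branch (lindormorvi, linlin, linnedor, linrun, linta): 24 nodes
  's'-branch (sarvi): 5 nodes
Sum: 80

80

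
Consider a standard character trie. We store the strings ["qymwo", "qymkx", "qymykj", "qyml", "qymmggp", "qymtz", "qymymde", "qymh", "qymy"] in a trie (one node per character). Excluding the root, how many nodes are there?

Count nodes per top-level branch (shared prefixes stored once):
  'q'-branch (qymh, qymkx, qyml, qymmggp, qymtz, qymwo, qymy, qymykj, qymymde): 21 nodes
Sum: 21

21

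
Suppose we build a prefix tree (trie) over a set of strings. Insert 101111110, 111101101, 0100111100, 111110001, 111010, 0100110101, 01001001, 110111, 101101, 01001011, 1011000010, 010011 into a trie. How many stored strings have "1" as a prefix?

7

Walk to "1"; the words in its subtree are exactly those with that prefix.
Words under "1": 1011000010, 101101, 101111110, 110111, 111010, 111101101, 111110001
Count: 7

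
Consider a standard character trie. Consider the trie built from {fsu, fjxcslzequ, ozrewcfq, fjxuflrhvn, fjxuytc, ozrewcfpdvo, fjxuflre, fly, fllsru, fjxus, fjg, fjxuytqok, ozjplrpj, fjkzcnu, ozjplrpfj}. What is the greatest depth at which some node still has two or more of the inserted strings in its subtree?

7

Look for the deepest trie node that still has at least two words in its subtree.
"fjxuflre" and "fjxuflrhvn" agree on "fjxuflr" (7 characters) before diverging; nothing deeper is shared.
Longest shared-prefix length: 7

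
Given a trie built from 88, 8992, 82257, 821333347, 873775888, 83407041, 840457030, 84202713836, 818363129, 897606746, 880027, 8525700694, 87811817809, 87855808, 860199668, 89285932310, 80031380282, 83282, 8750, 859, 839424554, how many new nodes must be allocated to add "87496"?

3

The longest prefix of "87496" already in the trie is "87" (length 2).
New nodes needed: |"87496"| − 2 = 5 − 2 = 3.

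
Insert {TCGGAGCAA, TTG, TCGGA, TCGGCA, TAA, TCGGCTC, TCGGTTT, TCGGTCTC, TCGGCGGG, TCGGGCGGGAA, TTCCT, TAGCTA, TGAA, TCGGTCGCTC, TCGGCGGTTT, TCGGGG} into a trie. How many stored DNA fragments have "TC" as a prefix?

11

Filter for entries beginning with "TC":
Matches: "TCGGA", "TCGGAGCAA", "TCGGCA", "TCGGCGGG", "TCGGCGGTTT", "TCGGCTC", "TCGGGCGGGAA", "TCGGGG", "TCGGTCGCTC", "TCGGTCTC", "TCGGTTT"
Count: 11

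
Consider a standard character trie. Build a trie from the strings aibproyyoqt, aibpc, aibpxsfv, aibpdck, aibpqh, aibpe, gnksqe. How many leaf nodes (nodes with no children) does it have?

Leaves are exactly the stored words that no other stored word extends.
Those words: "aibpc", "aibpdck", "aibpe", "aibpqh", "aibproyyoqt", "aibpxsfv", "gnksqe"
Leaf count: 7

7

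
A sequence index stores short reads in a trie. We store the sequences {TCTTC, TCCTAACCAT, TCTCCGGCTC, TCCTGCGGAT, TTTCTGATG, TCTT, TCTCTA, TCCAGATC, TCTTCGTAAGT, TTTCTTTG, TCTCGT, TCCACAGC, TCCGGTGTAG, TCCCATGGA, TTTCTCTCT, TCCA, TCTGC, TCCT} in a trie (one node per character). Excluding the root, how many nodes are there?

Insert word by word; a character creates a node only if that edge doesn't already exist:
  "TCTTC" → 5 new (T, C, T, T, C)
  "TCCTAACCAT" → prefix "TC" already present; 8 new (C, T, A, A, C, C, A, T)
  "TCTCCGGCTC" → prefix "TCT" already present; 7 new (C, C, G, G, C, T, C)
  "TCCTGCGGAT" → prefix "TCCT" already present; 6 new (G, C, G, G, A, T)
  "TTTCTGATG" → prefix "T" already present; 8 new (T, T, C, T, G, A, T, G)
  "TCTT" → prefix "TCTT" already present; 0 new (none)
  "TCTCTA" → prefix "TCTC" already present; 2 new (T, A)
  "TCCAGATC" → prefix "TCC" already present; 5 new (A, G, A, T, C)
  "TCTTCGTAAGT" → prefix "TCTTC" already present; 6 new (G, T, A, A, G, T)
  "TTTCTTTG" → prefix "TTTCT" already present; 3 new (T, T, G)
  "TCTCGT" → prefix "TCTC" already present; 2 new (G, T)
  "TCCACAGC" → prefix "TCCA" already present; 4 new (C, A, G, C)
  "TCCGGTGTAG" → prefix "TCC" already present; 7 new (G, G, T, G, T, A, G)
  "TCCCATGGA" → prefix "TCC" already present; 6 new (C, A, T, G, G, A)
  "TTTCTCTCT" → prefix "TTTCT" already present; 4 new (C, T, C, T)
  "TCCA" → prefix "TCCA" already present; 0 new (none)
  "TCTGC" → prefix "TCT" already present; 2 new (G, C)
  "TCCT" → prefix "TCCT" already present; 0 new (none)
Total nodes = 5 + 8 + 7 + 6 + 8 + 0 + 2 + 5 + 6 + 3 + 2 + 4 + 7 + 6 + 4 + 0 + 2 + 0 = 75

75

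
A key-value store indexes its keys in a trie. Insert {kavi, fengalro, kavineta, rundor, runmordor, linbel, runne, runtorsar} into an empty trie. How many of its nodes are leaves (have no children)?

7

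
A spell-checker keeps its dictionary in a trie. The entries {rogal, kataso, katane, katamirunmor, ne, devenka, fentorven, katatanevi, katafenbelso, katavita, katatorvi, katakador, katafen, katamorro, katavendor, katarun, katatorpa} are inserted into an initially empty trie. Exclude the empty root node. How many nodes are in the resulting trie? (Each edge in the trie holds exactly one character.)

80

For each word, the new-node count is its length minus the longest prefix already in the trie:
  "rogal" → 5 new (r, o, g, a, l)
  "kataso" → 6 new (k, a, t, a, s, o)
  "katane" → prefix "kata" already present; 2 new (n, e)
  "katamirunmor" → prefix "kata" already present; 8 new (m, i, r, u, n, m, o, r)
  "ne" → 2 new (n, e)
  "devenka" → 7 new (d, e, v, e, n, k, a)
  "fentorven" → 9 new (f, e, n, t, o, r, v, e, n)
  "katatanevi" → prefix "kata" already present; 6 new (t, a, n, e, v, i)
  "katafenbelso" → prefix "kata" already present; 8 new (f, e, n, b, e, l, s, o)
  "katavita" → prefix "kata" already present; 4 new (v, i, t, a)
  "katatorvi" → prefix "katat" already present; 4 new (o, r, v, i)
  "katakador" → prefix "kata" already present; 5 new (k, a, d, o, r)
  "katafen" → prefix "katafen" already present; 0 new (none)
  "katamorro" → prefix "katam" already present; 4 new (o, r, r, o)
  "katavendor" → prefix "katav" already present; 5 new (e, n, d, o, r)
  "katarun" → prefix "kata" already present; 3 new (r, u, n)
  "katatorpa" → prefix "katator" already present; 2 new (p, a)
Total nodes = 5 + 6 + 2 + 8 + 2 + 7 + 9 + 6 + 8 + 4 + 4 + 5 + 0 + 4 + 5 + 3 + 2 = 80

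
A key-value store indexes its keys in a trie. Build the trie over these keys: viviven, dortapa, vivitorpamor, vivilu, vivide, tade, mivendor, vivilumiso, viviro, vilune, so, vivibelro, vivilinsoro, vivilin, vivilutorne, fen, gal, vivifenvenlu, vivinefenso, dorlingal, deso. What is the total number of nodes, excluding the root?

Count nodes per top-level branch (shared prefixes stored once):
  'd'-branch (deso, dorlingal, dortapa): 16 nodes
  'f'-branch (fen): 3 nodes
  'g'-branch (gal): 3 nodes
  'm'-branch (mivendor): 8 nodes
  's'-branch (so): 2 nodes
  't'-branch (tade): 4 nodes
  'v'-branch (vilune, vivibelro, vivide, vivifenvenlu, vivilin, vivilinsoro, vivilu, vivilumiso, vivilutorne, vivinefenso, viviro, vivitorpamor, viviven): 60 nodes
Sum: 96

96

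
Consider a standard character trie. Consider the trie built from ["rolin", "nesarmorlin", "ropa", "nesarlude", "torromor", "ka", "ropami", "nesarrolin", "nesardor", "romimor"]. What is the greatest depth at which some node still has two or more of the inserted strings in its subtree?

5

The deepest shared node is where two words last agree before diverging.
"nesardor" and "nesarlude" agree on "nesar" (5 characters) before diverging; nothing deeper is shared.
Longest shared-prefix length: 5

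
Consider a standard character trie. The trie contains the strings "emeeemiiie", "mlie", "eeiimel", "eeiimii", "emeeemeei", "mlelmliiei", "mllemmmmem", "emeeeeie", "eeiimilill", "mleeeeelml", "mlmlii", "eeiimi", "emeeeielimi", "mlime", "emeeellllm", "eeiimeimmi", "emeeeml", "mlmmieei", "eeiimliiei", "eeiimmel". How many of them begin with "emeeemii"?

Filter for entries beginning with "emeeemii":
Words under "emeeemii": emeeemiiie
Count: 1

1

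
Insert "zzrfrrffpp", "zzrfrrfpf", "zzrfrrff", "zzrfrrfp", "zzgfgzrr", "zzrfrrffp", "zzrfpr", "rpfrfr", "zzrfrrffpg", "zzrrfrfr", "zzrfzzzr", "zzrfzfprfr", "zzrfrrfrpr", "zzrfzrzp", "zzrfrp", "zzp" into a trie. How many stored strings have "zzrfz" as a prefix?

Walk to "zzrfz"; the words in its subtree are exactly those with that prefix.
Matches: "zzrfzfprfr", "zzrfzrzp", "zzrfzzzr"
Count: 3

3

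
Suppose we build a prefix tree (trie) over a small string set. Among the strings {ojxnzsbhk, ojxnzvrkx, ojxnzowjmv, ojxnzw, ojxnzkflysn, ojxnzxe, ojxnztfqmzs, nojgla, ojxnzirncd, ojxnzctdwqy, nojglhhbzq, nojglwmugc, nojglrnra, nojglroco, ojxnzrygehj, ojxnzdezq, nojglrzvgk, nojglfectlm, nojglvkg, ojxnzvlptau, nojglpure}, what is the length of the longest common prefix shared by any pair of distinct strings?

Look for the deepest trie node that still has at least two words in its subtree.
"nojglrnra" and "nojglroco" agree on "nojglr" (6 characters) before diverging; nothing deeper is shared.
Longest shared-prefix length: 6

6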